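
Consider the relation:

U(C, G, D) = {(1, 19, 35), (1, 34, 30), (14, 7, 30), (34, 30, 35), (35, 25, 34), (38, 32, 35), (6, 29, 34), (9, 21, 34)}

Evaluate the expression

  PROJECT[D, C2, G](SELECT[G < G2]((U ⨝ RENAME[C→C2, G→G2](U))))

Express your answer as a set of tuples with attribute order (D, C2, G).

ρ[C→C2, G→G2]: schema becomes (C2, G2, D); tuples unchanged.
Joining U and RENAME[C→C2, G→G2](U) on D yields {(1, 19, 35, 1, 19), (1, 19, 35, 34, 30), (1, 19, 35, 38, 32), (1, 34, 30, 1, 34), (1, 34, 30, 14, 7), (14, 7, 30, 1, 34), (14, 7, 30, 14, 7), (34, 30, 35, 1, 19), (34, 30, 35, 34, 30), (34, 30, 35, 38, 32), (35, 25, 34, 35, 25), (35, 25, 34, 6, 29), (35, 25, 34, 9, 21), (38, 32, 35, 1, 19), (38, 32, 35, 34, 30), (38, 32, 35, 38, 32), (6, 29, 34, 35, 25), (6, 29, 34, 6, 29), (6, 29, 34, 9, 21), (9, 21, 34, 35, 25), (9, 21, 34, 6, 29), (9, 21, 34, 9, 21)}.
Filtering on G < G2 leaves {(1, 19, 35, 34, 30), (1, 19, 35, 38, 32), (14, 7, 30, 1, 34), (34, 30, 35, 38, 32), (35, 25, 34, 6, 29), (9, 21, 34, 35, 25), (9, 21, 34, 6, 29)}.
Keep only column(s) D, C2, G: {(30, 1, 7), (34, 35, 21), (34, 6, 21), (34, 6, 25), (35, 34, 19), (35, 38, 19), (35, 38, 30)}

{(30, 1, 7), (34, 35, 21), (34, 6, 21), (34, 6, 25), (35, 34, 19), (35, 38, 19), (35, 38, 30)}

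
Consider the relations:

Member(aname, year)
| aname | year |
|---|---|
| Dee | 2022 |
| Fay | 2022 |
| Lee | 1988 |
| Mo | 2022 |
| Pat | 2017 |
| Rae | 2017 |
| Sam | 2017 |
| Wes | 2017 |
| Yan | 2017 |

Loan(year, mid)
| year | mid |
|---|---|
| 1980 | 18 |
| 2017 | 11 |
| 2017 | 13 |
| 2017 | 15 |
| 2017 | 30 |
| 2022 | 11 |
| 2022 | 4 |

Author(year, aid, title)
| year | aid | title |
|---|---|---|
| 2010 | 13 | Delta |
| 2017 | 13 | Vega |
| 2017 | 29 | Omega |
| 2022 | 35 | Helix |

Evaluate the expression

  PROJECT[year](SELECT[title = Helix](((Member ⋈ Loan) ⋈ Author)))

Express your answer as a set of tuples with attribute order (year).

{2022}

Joining Member and Loan on year yields {(Dee, 2022, 11), (Dee, 2022, 4), (Fay, 2022, 11), (Fay, 2022, 4), (Mo, 2022, 11), (Mo, 2022, 4), (Pat, 2017, 11), (Pat, 2017, 13), (Pat, 2017, 15), (Pat, 2017, 30), (Rae, 2017, 11), (Rae, 2017, 13), (Rae, 2017, 15), (Rae, 2017, 30), (Sam, 2017, 11), (Sam, 2017, 13), (Sam, 2017, 15), (Sam, 2017, 30), (Wes, 2017, 11), (Wes, 2017, 13), (Wes, 2017, 15), (Wes, 2017, 30), (Yan, 2017, 11), (Yan, 2017, 13), (Yan, 2017, 15), (Yan, 2017, 30)}.
Joining (Member ⋈ Loan) and Author on year yields {(Dee, 2022, 11, 35, Helix), (Dee, 2022, 4, 35, Helix), (Fay, 2022, 11, 35, Helix), (Fay, 2022, 4, 35, Helix), (Mo, 2022, 11, 35, Helix), (Mo, 2022, 4, 35, Helix), (Pat, 2017, 11, 13, Vega), (Pat, 2017, 11, 29, Omega), (Pat, 2017, 13, 13, Vega), (Pat, 2017, 13, 29, Omega), (Pat, 2017, 15, 13, Vega), (Pat, 2017, 15, 29, Omega), (Pat, 2017, 30, 13, Vega), (Pat, 2017, 30, 29, Omega), (Rae, 2017, 11, 13, Vega), (Rae, 2017, 11, 29, Omega), (Rae, 2017, 13, 13, Vega), (Rae, 2017, 13, 29, Omega), (Rae, 2017, 15, 13, Vega), (Rae, 2017, 15, 29, Omega), (Rae, 2017, 30, 13, Vega), (Rae, 2017, 30, 29, Omega), (Sam, 2017, 11, 13, Vega), (Sam, 2017, 11, 29, Omega), (Sam, 2017, 13, 13, Vega), (Sam, 2017, 13, 29, Omega), (Sam, 2017, 15, 13, Vega), (Sam, 2017, 15, 29, Omega), (Sam, 2017, 30, 13, Vega), (Sam, 2017, 30, 29, Omega), (Wes, 2017, 11, 13, Vega), (Wes, 2017, 11, 29, Omega), (Wes, 2017, 13, 13, Vega), (Wes, 2017, 13, 29, Omega), (Wes, 2017, 15, 13, Vega), (Wes, 2017, 15, 29, Omega), (Wes, 2017, 30, 13, Vega), (Wes, 2017, 30, 29, Omega), (Yan, 2017, 11, 13, Vega), (Yan, 2017, 11, 29, Omega), (Yan, 2017, 13, 13, Vega), (Yan, 2017, 13, 29, Omega), (Yan, 2017, 15, 13, Vega), (Yan, 2017, 15, 29, Omega), (Yan, 2017, 30, 13, Vega), (Yan, 2017, 30, 29, Omega)}.
Selection title = Helix: {(Dee, 2022, 11, 35, Helix), (Dee, 2022, 4, 35, Helix), (Fay, 2022, 11, 35, Helix), (Fay, 2022, 4, 35, Helix), (Mo, 2022, 11, 35, Helix), (Mo, 2022, 4, 35, Helix)}
Projecting to year (5 duplicate(s) eliminated): {2022}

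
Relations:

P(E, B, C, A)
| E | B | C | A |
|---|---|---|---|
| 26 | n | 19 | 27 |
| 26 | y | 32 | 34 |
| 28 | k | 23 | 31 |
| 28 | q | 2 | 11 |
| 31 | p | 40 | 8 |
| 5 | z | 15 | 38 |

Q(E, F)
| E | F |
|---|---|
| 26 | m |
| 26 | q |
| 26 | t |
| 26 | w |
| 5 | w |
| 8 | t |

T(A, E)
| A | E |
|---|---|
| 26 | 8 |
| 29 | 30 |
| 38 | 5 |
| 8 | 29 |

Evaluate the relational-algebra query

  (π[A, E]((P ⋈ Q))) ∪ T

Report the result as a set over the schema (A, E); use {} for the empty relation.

Joining P and Q on E yields {(26, n, 19, 27, m), (26, n, 19, 27, q), (26, n, 19, 27, t), (26, n, 19, 27, w), (26, y, 32, 34, m), (26, y, 32, 34, q), (26, y, 32, 34, t), (26, y, 32, 34, w), (5, z, 15, 38, w)}.
Keep only column(s) A, E (6 duplicate(s) eliminated): {(27, 26), (34, 26), (38, 5)}
Union: {(27, 26), (34, 26), (38, 5)} with {(26, 8), (29, 30), (38, 5), (8, 29)} → {(26, 8), (27, 26), (29, 30), (34, 26), (38, 5), (8, 29)}

{(26, 8), (27, 26), (29, 30), (34, 26), (38, 5), (8, 29)}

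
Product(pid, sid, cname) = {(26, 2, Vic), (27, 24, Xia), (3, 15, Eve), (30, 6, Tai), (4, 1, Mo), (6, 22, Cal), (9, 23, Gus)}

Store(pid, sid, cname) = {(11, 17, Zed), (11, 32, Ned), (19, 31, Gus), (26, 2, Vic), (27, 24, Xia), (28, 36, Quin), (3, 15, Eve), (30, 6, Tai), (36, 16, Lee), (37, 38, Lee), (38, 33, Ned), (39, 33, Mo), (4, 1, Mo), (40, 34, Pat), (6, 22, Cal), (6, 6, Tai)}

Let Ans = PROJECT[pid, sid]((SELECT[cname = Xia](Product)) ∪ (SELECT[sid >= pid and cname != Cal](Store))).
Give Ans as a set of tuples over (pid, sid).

Selection cname = Xia: {(27, 24, Xia)}
Selection sid >= pid and cname != Cal: {(11, 17, Zed), (11, 32, Ned), (19, 31, Gus), (28, 36, Quin), (3, 15, Eve), (37, 38, Lee), (6, 6, Tai)}
Set union of the two operands is {(11, 17, Zed), (11, 32, Ned), (19, 31, Gus), (27, 24, Xia), (28, 36, Quin), (3, 15, Eve), (37, 38, Lee), (6, 6, Tai)}.
Keep only column(s) pid, sid: {(11, 17), (11, 32), (19, 31), (27, 24), (28, 36), (3, 15), (37, 38), (6, 6)}

{(11, 17), (11, 32), (19, 31), (27, 24), (28, 36), (3, 15), (37, 38), (6, 6)}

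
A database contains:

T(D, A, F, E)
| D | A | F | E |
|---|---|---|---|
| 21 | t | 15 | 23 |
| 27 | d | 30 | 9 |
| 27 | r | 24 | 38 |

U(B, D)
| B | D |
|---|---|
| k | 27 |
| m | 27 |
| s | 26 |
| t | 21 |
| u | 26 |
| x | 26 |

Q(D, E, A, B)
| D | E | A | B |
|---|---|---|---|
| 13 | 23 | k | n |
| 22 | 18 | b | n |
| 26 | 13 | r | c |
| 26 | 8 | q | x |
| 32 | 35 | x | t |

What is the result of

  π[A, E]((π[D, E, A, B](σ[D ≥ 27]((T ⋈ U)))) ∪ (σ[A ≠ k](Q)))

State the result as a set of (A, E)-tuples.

{(b, 18), (d, 9), (q, 8), (r, 13), (r, 38), (x, 35)}

T ⋈ U (natural join on D): {(21, t, 15, 23, t), (27, d, 30, 9, k), (27, d, 30, 9, m), (27, r, 24, 38, k), (27, r, 24, 38, m)}
σ[D ≥ 27]: keep tuples satisfying D ≥ 27 → {(27, d, 30, 9, k), (27, d, 30, 9, m), (27, r, 24, 38, k), (27, r, 24, 38, m)}
Keep only column(s) D, E, A, B: {(27, 38, r, k), (27, 38, r, m), (27, 9, d, k), (27, 9, d, m)}
σ[A ≠ k]: keep tuples satisfying A ≠ k → {(22, 18, b, n), (26, 13, r, c), (26, 8, q, x), (32, 35, x, t)}
Union: {(27, 38, r, k), (27, 38, r, m), (27, 9, d, k), (27, 9, d, m)} with {(22, 18, b, n), (26, 13, r, c), (26, 8, q, x), (32, 35, x, t)} → {(22, 18, b, n), (26, 13, r, c), (26, 8, q, x), (27, 38, r, k), (27, 38, r, m), (27, 9, d, k), (27, 9, d, m), (32, 35, x, t)}
Keep only column(s) A, E (2 duplicate(s) eliminated): {(b, 18), (d, 9), (q, 8), (r, 13), (r, 38), (x, 35)}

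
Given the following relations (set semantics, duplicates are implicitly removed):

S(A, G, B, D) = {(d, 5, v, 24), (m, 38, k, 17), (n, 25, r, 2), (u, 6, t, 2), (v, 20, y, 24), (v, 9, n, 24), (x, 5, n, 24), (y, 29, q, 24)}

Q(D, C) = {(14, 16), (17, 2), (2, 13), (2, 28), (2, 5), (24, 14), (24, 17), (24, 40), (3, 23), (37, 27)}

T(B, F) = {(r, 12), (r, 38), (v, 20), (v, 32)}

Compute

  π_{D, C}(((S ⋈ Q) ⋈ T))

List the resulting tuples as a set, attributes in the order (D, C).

Natural join on D: {(d, 5, v, 24, 14), (d, 5, v, 24, 17), (d, 5, v, 24, 40), (m, 38, k, 17, 2), (n, 25, r, 2, 13), (n, 25, r, 2, 28), (n, 25, r, 2, 5), (u, 6, t, 2, 13), (u, 6, t, 2, 28), (u, 6, t, 2, 5), (v, 20, y, 24, 14), (v, 20, y, 24, 17), (v, 20, y, 24, 40), (v, 9, n, 24, 14), (v, 9, n, 24, 17), (v, 9, n, 24, 40), (x, 5, n, 24, 14), (x, 5, n, 24, 17), (x, 5, n, 24, 40), (y, 29, q, 24, 14), (y, 29, q, 24, 17), (y, 29, q, 24, 40)}
Natural join on B: {(d, 5, v, 24, 14, 20), (d, 5, v, 24, 14, 32), (d, 5, v, 24, 17, 20), (d, 5, v, 24, 17, 32), (d, 5, v, 24, 40, 20), (d, 5, v, 24, 40, 32), (n, 25, r, 2, 13, 12), (n, 25, r, 2, 13, 38), (n, 25, r, 2, 28, 12), (n, 25, r, 2, 28, 38), (n, 25, r, 2, 5, 12), (n, 25, r, 2, 5, 38)}
Projecting to D, C (6 duplicate(s) eliminated): {(2, 13), (2, 28), (2, 5), (24, 14), (24, 17), (24, 40)}

{(2, 13), (2, 28), (2, 5), (24, 14), (24, 17), (24, 40)}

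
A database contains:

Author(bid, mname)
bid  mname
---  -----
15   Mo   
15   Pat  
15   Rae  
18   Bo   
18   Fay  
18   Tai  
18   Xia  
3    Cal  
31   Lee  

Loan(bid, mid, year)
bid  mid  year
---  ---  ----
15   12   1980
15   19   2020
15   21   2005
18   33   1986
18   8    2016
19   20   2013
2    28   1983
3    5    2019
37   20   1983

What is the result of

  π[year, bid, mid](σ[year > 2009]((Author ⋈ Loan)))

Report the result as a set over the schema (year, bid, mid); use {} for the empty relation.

Joining Author and Loan on bid yields {(15, Mo, 12, 1980), (15, Mo, 19, 2020), (15, Mo, 21, 2005), (15, Pat, 12, 1980), (15, Pat, 19, 2020), (15, Pat, 21, 2005), (15, Rae, 12, 1980), (15, Rae, 19, 2020), (15, Rae, 21, 2005), (18, Bo, 33, 1986), (18, Bo, 8, 2016), (18, Fay, 33, 1986), (18, Fay, 8, 2016), (18, Tai, 33, 1986), (18, Tai, 8, 2016), (18, Xia, 33, 1986), (18, Xia, 8, 2016), (3, Cal, 5, 2019)}.
Filtering on year > 2009 leaves {(15, Mo, 19, 2020), (15, Pat, 19, 2020), (15, Rae, 19, 2020), (18, Bo, 8, 2016), (18, Fay, 8, 2016), (18, Tai, 8, 2016), (18, Xia, 8, 2016), (3, Cal, 5, 2019)}.
Projecting to year, bid, mid (5 duplicate(s) eliminated): {(2016, 18, 8), (2019, 3, 5), (2020, 15, 19)}

{(2016, 18, 8), (2019, 3, 5), (2020, 15, 19)}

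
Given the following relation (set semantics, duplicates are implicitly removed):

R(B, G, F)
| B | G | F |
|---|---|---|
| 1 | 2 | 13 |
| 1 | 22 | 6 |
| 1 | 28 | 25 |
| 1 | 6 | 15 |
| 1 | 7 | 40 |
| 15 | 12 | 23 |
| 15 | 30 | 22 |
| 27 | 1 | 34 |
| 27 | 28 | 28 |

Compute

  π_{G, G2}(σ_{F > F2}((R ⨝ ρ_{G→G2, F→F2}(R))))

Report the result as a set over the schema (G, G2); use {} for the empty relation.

{(1, 28), (12, 30), (2, 22), (28, 2), (28, 22), (28, 6), (6, 2), (6, 22), (7, 2), (7, 22), (7, 28), (7, 6)}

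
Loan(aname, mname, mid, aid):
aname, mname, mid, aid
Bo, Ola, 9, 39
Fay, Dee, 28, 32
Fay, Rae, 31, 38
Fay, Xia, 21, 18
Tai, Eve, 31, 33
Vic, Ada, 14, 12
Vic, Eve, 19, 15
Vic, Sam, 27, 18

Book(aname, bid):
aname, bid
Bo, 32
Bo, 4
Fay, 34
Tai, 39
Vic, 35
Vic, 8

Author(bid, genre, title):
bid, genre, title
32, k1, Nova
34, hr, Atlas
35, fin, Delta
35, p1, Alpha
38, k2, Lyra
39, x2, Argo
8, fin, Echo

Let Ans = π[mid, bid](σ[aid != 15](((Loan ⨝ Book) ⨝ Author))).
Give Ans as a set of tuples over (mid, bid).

{(14, 35), (14, 8), (21, 34), (27, 35), (27, 8), (28, 34), (31, 34), (31, 39), (9, 32)}

Joining Loan and Book on aname yields {(Bo, Ola, 9, 39, 32), (Bo, Ola, 9, 39, 4), (Fay, Dee, 28, 32, 34), (Fay, Rae, 31, 38, 34), (Fay, Xia, 21, 18, 34), (Tai, Eve, 31, 33, 39), (Vic, Ada, 14, 12, 35), (Vic, Ada, 14, 12, 8), (Vic, Eve, 19, 15, 35), (Vic, Eve, 19, 15, 8), (Vic, Sam, 27, 18, 35), (Vic, Sam, 27, 18, 8)}.
Joining (Loan ⨝ Book) and Author on bid yields {(Bo, Ola, 9, 39, 32, k1, Nova), (Fay, Dee, 28, 32, 34, hr, Atlas), (Fay, Rae, 31, 38, 34, hr, Atlas), (Fay, Xia, 21, 18, 34, hr, Atlas), (Tai, Eve, 31, 33, 39, x2, Argo), (Vic, Ada, 14, 12, 35, fin, Delta), (Vic, Ada, 14, 12, 35, p1, Alpha), (Vic, Ada, 14, 12, 8, fin, Echo), (Vic, Eve, 19, 15, 35, fin, Delta), (Vic, Eve, 19, 15, 35, p1, Alpha), (Vic, Eve, 19, 15, 8, fin, Echo), (Vic, Sam, 27, 18, 35, fin, Delta), (Vic, Sam, 27, 18, 35, p1, Alpha), (Vic, Sam, 27, 18, 8, fin, Echo)}.
Selection aid != 15: {(Bo, Ola, 9, 39, 32, k1, Nova), (Fay, Dee, 28, 32, 34, hr, Atlas), (Fay, Rae, 31, 38, 34, hr, Atlas), (Fay, Xia, 21, 18, 34, hr, Atlas), (Tai, Eve, 31, 33, 39, x2, Argo), (Vic, Ada, 14, 12, 35, fin, Delta), (Vic, Ada, 14, 12, 35, p1, Alpha), (Vic, Ada, 14, 12, 8, fin, Echo), (Vic, Sam, 27, 18, 35, fin, Delta), (Vic, Sam, 27, 18, 35, p1, Alpha), (Vic, Sam, 27, 18, 8, fin, Echo)}
π[mid, bid]: project onto (mid, bid) (2 duplicate(s) eliminated) → {(14, 35), (14, 8), (21, 34), (27, 35), (27, 8), (28, 34), (31, 34), (31, 39), (9, 32)}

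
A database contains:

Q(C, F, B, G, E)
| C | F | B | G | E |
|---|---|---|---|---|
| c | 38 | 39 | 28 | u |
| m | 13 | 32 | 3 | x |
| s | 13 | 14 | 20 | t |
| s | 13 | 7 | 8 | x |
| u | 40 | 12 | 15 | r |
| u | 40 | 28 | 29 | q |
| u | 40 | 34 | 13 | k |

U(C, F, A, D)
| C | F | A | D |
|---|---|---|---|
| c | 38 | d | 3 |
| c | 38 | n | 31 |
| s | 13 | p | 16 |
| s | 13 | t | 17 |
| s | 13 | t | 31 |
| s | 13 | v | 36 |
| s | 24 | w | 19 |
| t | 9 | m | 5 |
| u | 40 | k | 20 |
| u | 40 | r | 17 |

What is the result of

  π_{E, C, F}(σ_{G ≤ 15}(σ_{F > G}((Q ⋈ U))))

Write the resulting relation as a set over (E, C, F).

Natural join on C, F: {(c, 38, 39, 28, u, d, 3), (c, 38, 39, 28, u, n, 31), (s, 13, 14, 20, t, p, 16), (s, 13, 14, 20, t, t, 17), (s, 13, 14, 20, t, t, 31), (s, 13, 14, 20, t, v, 36), (s, 13, 7, 8, x, p, 16), (s, 13, 7, 8, x, t, 17), (s, 13, 7, 8, x, t, 31), (s, 13, 7, 8, x, v, 36), (u, 40, 12, 15, r, k, 20), (u, 40, 12, 15, r, r, 17), (u, 40, 28, 29, q, k, 20), (u, 40, 28, 29, q, r, 17), (u, 40, 34, 13, k, k, 20), (u, 40, 34, 13, k, r, 17)}
Filtering on F > G leaves {(c, 38, 39, 28, u, d, 3), (c, 38, 39, 28, u, n, 31), (s, 13, 7, 8, x, p, 16), (s, 13, 7, 8, x, t, 17), (s, 13, 7, 8, x, t, 31), (s, 13, 7, 8, x, v, 36), (u, 40, 12, 15, r, k, 20), (u, 40, 12, 15, r, r, 17), (u, 40, 28, 29, q, k, 20), (u, 40, 28, 29, q, r, 17), (u, 40, 34, 13, k, k, 20), (u, 40, 34, 13, k, r, 17)}.
Filtering on G ≤ 15 leaves {(s, 13, 7, 8, x, p, 16), (s, 13, 7, 8, x, t, 17), (s, 13, 7, 8, x, t, 31), (s, 13, 7, 8, x, v, 36), (u, 40, 12, 15, r, k, 20), (u, 40, 12, 15, r, r, 17), (u, 40, 34, 13, k, k, 20), (u, 40, 34, 13, k, r, 17)}.
Keep only column(s) E, C, F (5 duplicate(s) eliminated): {(k, u, 40), (r, u, 40), (x, s, 13)}

{(k, u, 40), (r, u, 40), (x, s, 13)}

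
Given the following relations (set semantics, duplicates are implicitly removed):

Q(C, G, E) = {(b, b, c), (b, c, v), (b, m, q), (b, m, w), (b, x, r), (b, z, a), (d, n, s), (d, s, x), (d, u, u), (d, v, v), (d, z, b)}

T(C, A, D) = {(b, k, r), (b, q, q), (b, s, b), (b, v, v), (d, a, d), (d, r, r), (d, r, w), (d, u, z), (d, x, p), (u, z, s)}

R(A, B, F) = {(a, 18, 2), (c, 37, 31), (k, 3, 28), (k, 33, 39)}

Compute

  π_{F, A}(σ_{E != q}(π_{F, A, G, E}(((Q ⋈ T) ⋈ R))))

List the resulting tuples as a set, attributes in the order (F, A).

{(2, a), (28, k), (39, k)}

Natural join on C: {(b, b, c, k, r), (b, b, c, q, q), (b, b, c, s, b), (b, b, c, v, v), (b, c, v, k, r), (b, c, v, q, q), (b, c, v, s, b), (b, c, v, v, v), (b, m, q, k, r), (b, m, q, q, q), (b, m, q, s, b), (b, m, q, v, v), (b, m, w, k, r), (b, m, w, q, q), (b, m, w, s, b), (b, m, w, v, v), (b, x, r, k, r), (b, x, r, q, q), (b, x, r, s, b), (b, x, r, v, v), (b, z, a, k, r), (b, z, a, q, q), (b, z, a, s, b), (b, z, a, v, v), (d, n, s, a, d), (d, n, s, r, r), (d, n, s, r, w), (d, n, s, u, z), (d, n, s, x, p), (d, s, x, a, d), (d, s, x, r, r), (d, s, x, r, w), (d, s, x, u, z), (d, s, x, x, p), (d, u, u, a, d), (d, u, u, r, r), (d, u, u, r, w), (d, u, u, u, z), (d, u, u, x, p), (d, v, v, a, d), (d, v, v, r, r), (d, v, v, r, w), (d, v, v, u, z), (d, v, v, x, p), (d, z, b, a, d), (d, z, b, r, r), (d, z, b, r, w), (d, z, b, u, z), (d, z, b, x, p)}
Natural join on A: {(b, b, c, k, r, 3, 28), (b, b, c, k, r, 33, 39), (b, c, v, k, r, 3, 28), (b, c, v, k, r, 33, 39), (b, m, q, k, r, 3, 28), (b, m, q, k, r, 33, 39), (b, m, w, k, r, 3, 28), (b, m, w, k, r, 33, 39), (b, x, r, k, r, 3, 28), (b, x, r, k, r, 33, 39), (b, z, a, k, r, 3, 28), (b, z, a, k, r, 33, 39), (d, n, s, a, d, 18, 2), (d, s, x, a, d, 18, 2), (d, u, u, a, d, 18, 2), (d, v, v, a, d, 18, 2), (d, z, b, a, d, 18, 2)}
Projecting to F, A, G, E: {(2, a, n, s), (2, a, s, x), (2, a, u, u), (2, a, v, v), (2, a, z, b), (28, k, b, c), (28, k, c, v), (28, k, m, q), (28, k, m, w), (28, k, x, r), (28, k, z, a), (39, k, b, c), (39, k, c, v), (39, k, m, q), (39, k, m, w), (39, k, x, r), (39, k, z, a)}
Apply σ_{E != q}; surviving tuples: {(2, a, n, s), (2, a, s, x), (2, a, u, u), (2, a, v, v), (2, a, z, b), (28, k, b, c), (28, k, c, v), (28, k, m, w), (28, k, x, r), (28, k, z, a), (39, k, b, c), (39, k, c, v), (39, k, m, w), (39, k, x, r), (39, k, z, a)}
Projecting to F, A (12 duplicate(s) eliminated): {(2, a), (28, k), (39, k)}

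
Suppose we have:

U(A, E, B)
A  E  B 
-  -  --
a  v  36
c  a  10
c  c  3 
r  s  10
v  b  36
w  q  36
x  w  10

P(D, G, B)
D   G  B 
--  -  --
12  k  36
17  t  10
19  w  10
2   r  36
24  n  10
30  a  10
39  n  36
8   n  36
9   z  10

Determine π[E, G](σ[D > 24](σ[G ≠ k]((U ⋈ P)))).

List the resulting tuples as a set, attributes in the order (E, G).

U ⋈ P (natural join on B): {(a, v, 36, 12, k), (a, v, 36, 2, r), (a, v, 36, 39, n), (a, v, 36, 8, n), (c, a, 10, 17, t), (c, a, 10, 19, w), (c, a, 10, 24, n), (c, a, 10, 30, a), (c, a, 10, 9, z), (r, s, 10, 17, t), (r, s, 10, 19, w), (r, s, 10, 24, n), (r, s, 10, 30, a), (r, s, 10, 9, z), (v, b, 36, 12, k), (v, b, 36, 2, r), (v, b, 36, 39, n), (v, b, 36, 8, n), (w, q, 36, 12, k), (w, q, 36, 2, r), (w, q, 36, 39, n), (w, q, 36, 8, n), (x, w, 10, 17, t), (x, w, 10, 19, w), (x, w, 10, 24, n), (x, w, 10, 30, a), (x, w, 10, 9, z)}
Filtering on G ≠ k leaves {(a, v, 36, 2, r), (a, v, 36, 39, n), (a, v, 36, 8, n), (c, a, 10, 17, t), (c, a, 10, 19, w), (c, a, 10, 24, n), (c, a, 10, 30, a), (c, a, 10, 9, z), (r, s, 10, 17, t), (r, s, 10, 19, w), (r, s, 10, 24, n), (r, s, 10, 30, a), (r, s, 10, 9, z), (v, b, 36, 2, r), (v, b, 36, 39, n), (v, b, 36, 8, n), (w, q, 36, 2, r), (w, q, 36, 39, n), (w, q, 36, 8, n), (x, w, 10, 17, t), (x, w, 10, 19, w), (x, w, 10, 24, n), (x, w, 10, 30, a), (x, w, 10, 9, z)}.
Filtering on D > 24 leaves {(a, v, 36, 39, n), (c, a, 10, 30, a), (r, s, 10, 30, a), (v, b, 36, 39, n), (w, q, 36, 39, n), (x, w, 10, 30, a)}.
Keep only column(s) E, G: {(a, a), (b, n), (q, n), (s, a), (v, n), (w, a)}

{(a, a), (b, n), (q, n), (s, a), (v, n), (w, a)}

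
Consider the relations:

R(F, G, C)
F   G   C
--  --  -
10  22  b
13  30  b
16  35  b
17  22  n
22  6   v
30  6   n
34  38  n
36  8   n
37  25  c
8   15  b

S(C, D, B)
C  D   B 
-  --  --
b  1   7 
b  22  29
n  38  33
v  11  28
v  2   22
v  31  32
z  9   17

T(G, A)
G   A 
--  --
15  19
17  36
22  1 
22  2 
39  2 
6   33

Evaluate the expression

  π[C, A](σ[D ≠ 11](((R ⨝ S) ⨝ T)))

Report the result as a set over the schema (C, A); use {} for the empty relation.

{(b, 1), (b, 19), (b, 2), (n, 1), (n, 2), (n, 33), (v, 33)}

Natural join on C: {(10, 22, b, 1, 7), (10, 22, b, 22, 29), (13, 30, b, 1, 7), (13, 30, b, 22, 29), (16, 35, b, 1, 7), (16, 35, b, 22, 29), (17, 22, n, 38, 33), (22, 6, v, 11, 28), (22, 6, v, 2, 22), (22, 6, v, 31, 32), (30, 6, n, 38, 33), (34, 38, n, 38, 33), (36, 8, n, 38, 33), (8, 15, b, 1, 7), (8, 15, b, 22, 29)}
Natural join on G: {(10, 22, b, 1, 7, 1), (10, 22, b, 1, 7, 2), (10, 22, b, 22, 29, 1), (10, 22, b, 22, 29, 2), (17, 22, n, 38, 33, 1), (17, 22, n, 38, 33, 2), (22, 6, v, 11, 28, 33), (22, 6, v, 2, 22, 33), (22, 6, v, 31, 32, 33), (30, 6, n, 38, 33, 33), (8, 15, b, 1, 7, 19), (8, 15, b, 22, 29, 19)}
Filtering on D ≠ 11 leaves {(10, 22, b, 1, 7, 1), (10, 22, b, 1, 7, 2), (10, 22, b, 22, 29, 1), (10, 22, b, 22, 29, 2), (17, 22, n, 38, 33, 1), (17, 22, n, 38, 33, 2), (22, 6, v, 2, 22, 33), (22, 6, v, 31, 32, 33), (30, 6, n, 38, 33, 33), (8, 15, b, 1, 7, 19), (8, 15, b, 22, 29, 19)}.
Projecting to C, A (4 duplicate(s) eliminated): {(b, 1), (b, 19), (b, 2), (n, 1), (n, 2), (n, 33), (v, 33)}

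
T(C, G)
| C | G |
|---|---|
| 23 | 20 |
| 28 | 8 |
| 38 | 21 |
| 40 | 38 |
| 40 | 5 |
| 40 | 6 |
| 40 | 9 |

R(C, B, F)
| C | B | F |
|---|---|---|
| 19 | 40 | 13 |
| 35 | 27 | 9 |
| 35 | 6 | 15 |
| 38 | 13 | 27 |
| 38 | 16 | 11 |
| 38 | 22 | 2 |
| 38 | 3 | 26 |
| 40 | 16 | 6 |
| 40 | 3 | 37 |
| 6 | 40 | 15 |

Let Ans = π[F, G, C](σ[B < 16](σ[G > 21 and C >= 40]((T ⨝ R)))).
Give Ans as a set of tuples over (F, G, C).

{(37, 38, 40)}

Natural join on C: {(38, 21, 13, 27), (38, 21, 16, 11), (38, 21, 22, 2), (38, 21, 3, 26), (40, 38, 16, 6), (40, 38, 3, 37), (40, 5, 16, 6), (40, 5, 3, 37), (40, 6, 16, 6), (40, 6, 3, 37), (40, 9, 16, 6), (40, 9, 3, 37)}
σ[G > 21 and C >= 40]: keep tuples satisfying G > 21 and C >= 40 → {(40, 38, 16, 6), (40, 38, 3, 37)}
σ[B < 16]: keep tuples satisfying B < 16 → {(40, 38, 3, 37)}
Keep only column(s) F, G, C: {(37, 38, 40)}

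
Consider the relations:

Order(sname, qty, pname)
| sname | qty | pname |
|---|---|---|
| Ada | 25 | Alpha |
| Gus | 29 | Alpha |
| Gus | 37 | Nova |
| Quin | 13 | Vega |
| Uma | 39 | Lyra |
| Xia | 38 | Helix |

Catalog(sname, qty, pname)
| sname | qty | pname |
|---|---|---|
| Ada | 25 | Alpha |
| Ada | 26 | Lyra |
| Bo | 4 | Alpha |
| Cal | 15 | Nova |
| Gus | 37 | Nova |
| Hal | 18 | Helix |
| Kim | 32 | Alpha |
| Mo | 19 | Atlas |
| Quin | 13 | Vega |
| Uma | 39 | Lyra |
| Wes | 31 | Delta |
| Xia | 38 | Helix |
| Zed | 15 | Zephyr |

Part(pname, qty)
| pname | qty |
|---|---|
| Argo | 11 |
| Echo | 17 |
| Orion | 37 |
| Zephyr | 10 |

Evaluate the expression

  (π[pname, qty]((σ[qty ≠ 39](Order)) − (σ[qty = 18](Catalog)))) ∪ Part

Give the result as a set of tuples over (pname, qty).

{(Alpha, 25), (Alpha, 29), (Argo, 11), (Echo, 17), (Helix, 38), (Nova, 37), (Orion, 37), (Vega, 13), (Zephyr, 10)}

σ[qty ≠ 39]: keep tuples satisfying qty ≠ 39 → {(Ada, 25, Alpha), (Gus, 29, Alpha), (Gus, 37, Nova), (Quin, 13, Vega), (Xia, 38, Helix)}
σ[qty = 18]: keep tuples satisfying qty = 18 → {(Hal, 18, Helix)}
Set difference of the two operands is {(Ada, 25, Alpha), (Gus, 29, Alpha), (Gus, 37, Nova), (Quin, 13, Vega), (Xia, 38, Helix)}.
π[pname, qty]: project onto (pname, qty) → {(Alpha, 25), (Alpha, 29), (Helix, 38), (Nova, 37), (Vega, 13)}
Set union of the two operands is {(Alpha, 25), (Alpha, 29), (Argo, 11), (Echo, 17), (Helix, 38), (Nova, 37), (Orion, 37), (Vega, 13), (Zephyr, 10)}.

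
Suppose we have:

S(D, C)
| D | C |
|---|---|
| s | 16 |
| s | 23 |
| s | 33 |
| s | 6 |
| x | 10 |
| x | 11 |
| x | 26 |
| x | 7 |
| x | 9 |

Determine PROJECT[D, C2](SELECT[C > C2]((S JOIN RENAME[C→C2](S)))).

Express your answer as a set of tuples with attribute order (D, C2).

{(s, 16), (s, 23), (s, 6), (x, 10), (x, 11), (x, 7), (x, 9)}

ρ[C→C2]: schema becomes (D, C2); tuples unchanged.
Natural join on D: {(s, 16, 16), (s, 16, 23), (s, 16, 33), (s, 16, 6), (s, 23, 16), (s, 23, 23), (s, 23, 33), (s, 23, 6), (s, 33, 16), (s, 33, 23), (s, 33, 33), (s, 33, 6), (s, 6, 16), (s, 6, 23), (s, 6, 33), (s, 6, 6), (x, 10, 10), (x, 10, 11), (x, 10, 26), (x, 10, 7), (x, 10, 9), (x, 11, 10), (x, 11, 11), (x, 11, 26), (x, 11, 7), (x, 11, 9), (x, 26, 10), (x, 26, 11), (x, 26, 26), (x, 26, 7), (x, 26, 9), (x, 7, 10), (x, 7, 11), (x, 7, 26), (x, 7, 7), (x, 7, 9), (x, 9, 10), (x, 9, 11), (x, 9, 26), (x, 9, 7), (x, 9, 9)}
σ[C > C2]: keep tuples satisfying C > C2 → {(s, 16, 6), (s, 23, 16), (s, 23, 6), (s, 33, 16), (s, 33, 23), (s, 33, 6), (x, 10, 7), (x, 10, 9), (x, 11, 10), (x, 11, 7), (x, 11, 9), (x, 26, 10), (x, 26, 11), (x, 26, 7), (x, 26, 9), (x, 9, 7)}
Keep only column(s) D, C2 (9 duplicate(s) eliminated): {(s, 16), (s, 23), (s, 6), (x, 10), (x, 11), (x, 7), (x, 9)}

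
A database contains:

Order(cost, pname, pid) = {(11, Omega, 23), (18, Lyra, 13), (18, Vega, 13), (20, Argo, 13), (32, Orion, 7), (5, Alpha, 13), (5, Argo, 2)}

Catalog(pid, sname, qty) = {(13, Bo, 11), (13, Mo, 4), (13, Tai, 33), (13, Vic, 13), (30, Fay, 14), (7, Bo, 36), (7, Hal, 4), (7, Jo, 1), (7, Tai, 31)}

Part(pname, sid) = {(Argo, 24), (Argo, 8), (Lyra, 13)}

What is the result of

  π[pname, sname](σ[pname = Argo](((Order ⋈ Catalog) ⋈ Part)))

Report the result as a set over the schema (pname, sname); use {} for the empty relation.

{(Argo, Bo), (Argo, Mo), (Argo, Tai), (Argo, Vic)}

Natural join on pid: {(18, Lyra, 13, Bo, 11), (18, Lyra, 13, Mo, 4), (18, Lyra, 13, Tai, 33), (18, Lyra, 13, Vic, 13), (18, Vega, 13, Bo, 11), (18, Vega, 13, Mo, 4), (18, Vega, 13, Tai, 33), (18, Vega, 13, Vic, 13), (20, Argo, 13, Bo, 11), (20, Argo, 13, Mo, 4), (20, Argo, 13, Tai, 33), (20, Argo, 13, Vic, 13), (32, Orion, 7, Bo, 36), (32, Orion, 7, Hal, 4), (32, Orion, 7, Jo, 1), (32, Orion, 7, Tai, 31), (5, Alpha, 13, Bo, 11), (5, Alpha, 13, Mo, 4), (5, Alpha, 13, Tai, 33), (5, Alpha, 13, Vic, 13)}
Natural join on pname: {(18, Lyra, 13, Bo, 11, 13), (18, Lyra, 13, Mo, 4, 13), (18, Lyra, 13, Tai, 33, 13), (18, Lyra, 13, Vic, 13, 13), (20, Argo, 13, Bo, 11, 24), (20, Argo, 13, Bo, 11, 8), (20, Argo, 13, Mo, 4, 24), (20, Argo, 13, Mo, 4, 8), (20, Argo, 13, Tai, 33, 24), (20, Argo, 13, Tai, 33, 8), (20, Argo, 13, Vic, 13, 24), (20, Argo, 13, Vic, 13, 8)}
Apply σ_{pname = Argo}; surviving tuples: {(20, Argo, 13, Bo, 11, 24), (20, Argo, 13, Bo, 11, 8), (20, Argo, 13, Mo, 4, 24), (20, Argo, 13, Mo, 4, 8), (20, Argo, 13, Tai, 33, 24), (20, Argo, 13, Tai, 33, 8), (20, Argo, 13, Vic, 13, 24), (20, Argo, 13, Vic, 13, 8)}
π_{pname, sname} gives {(Argo, Bo), (Argo, Mo), (Argo, Tai), (Argo, Vic)} (4 duplicate(s) eliminated).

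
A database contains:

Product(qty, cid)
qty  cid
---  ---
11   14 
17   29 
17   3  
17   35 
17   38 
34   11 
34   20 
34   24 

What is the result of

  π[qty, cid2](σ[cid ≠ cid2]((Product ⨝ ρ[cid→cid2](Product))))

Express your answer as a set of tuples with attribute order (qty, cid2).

{(17, 29), (17, 3), (17, 35), (17, 38), (34, 11), (34, 20), (34, 24)}

ρ[cid→cid2]: schema becomes (qty, cid2); tuples unchanged.
Natural join on qty: {(11, 14, 14), (17, 29, 29), (17, 29, 3), (17, 29, 35), (17, 29, 38), (17, 3, 29), (17, 3, 3), (17, 3, 35), (17, 3, 38), (17, 35, 29), (17, 35, 3), (17, 35, 35), (17, 35, 38), (17, 38, 29), (17, 38, 3), (17, 38, 35), (17, 38, 38), (34, 11, 11), (34, 11, 20), (34, 11, 24), (34, 20, 11), (34, 20, 20), (34, 20, 24), (34, 24, 11), (34, 24, 20), (34, 24, 24)}
Selection cid ≠ cid2: {(17, 29, 3), (17, 29, 35), (17, 29, 38), (17, 3, 29), (17, 3, 35), (17, 3, 38), (17, 35, 29), (17, 35, 3), (17, 35, 38), (17, 38, 29), (17, 38, 3), (17, 38, 35), (34, 11, 20), (34, 11, 24), (34, 20, 11), (34, 20, 24), (34, 24, 11), (34, 24, 20)}
π_{qty, cid2} gives {(17, 29), (17, 3), (17, 35), (17, 38), (34, 11), (34, 20), (34, 24)} (11 duplicate(s) eliminated).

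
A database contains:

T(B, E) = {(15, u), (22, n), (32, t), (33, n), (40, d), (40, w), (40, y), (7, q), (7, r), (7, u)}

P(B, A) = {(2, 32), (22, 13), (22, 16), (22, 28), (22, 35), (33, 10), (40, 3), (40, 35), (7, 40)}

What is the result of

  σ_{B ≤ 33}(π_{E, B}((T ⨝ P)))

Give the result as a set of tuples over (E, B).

Joining T and P on B yields {(22, n, 13), (22, n, 16), (22, n, 28), (22, n, 35), (33, n, 10), (40, d, 3), (40, d, 35), (40, w, 3), (40, w, 35), (40, y, 3), (40, y, 35), (7, q, 40), (7, r, 40), (7, u, 40)}.
π[E, B]: project onto (E, B) (6 duplicate(s) eliminated) → {(d, 40), (n, 22), (n, 33), (q, 7), (r, 7), (u, 7), (w, 40), (y, 40)}
Filtering on B ≤ 33 leaves {(n, 22), (n, 33), (q, 7), (r, 7), (u, 7)}.

{(n, 22), (n, 33), (q, 7), (r, 7), (u, 7)}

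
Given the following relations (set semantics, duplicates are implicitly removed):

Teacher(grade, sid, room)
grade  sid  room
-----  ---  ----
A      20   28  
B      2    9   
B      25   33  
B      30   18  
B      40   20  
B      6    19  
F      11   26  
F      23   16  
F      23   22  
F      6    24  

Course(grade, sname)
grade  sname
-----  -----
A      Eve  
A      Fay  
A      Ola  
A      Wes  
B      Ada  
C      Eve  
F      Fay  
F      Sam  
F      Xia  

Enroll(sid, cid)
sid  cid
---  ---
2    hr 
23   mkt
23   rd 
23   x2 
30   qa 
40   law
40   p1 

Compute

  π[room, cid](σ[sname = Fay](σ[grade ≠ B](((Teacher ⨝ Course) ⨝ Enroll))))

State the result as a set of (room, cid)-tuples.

Joining Teacher and Course on grade yields {(A, 20, 28, Eve), (A, 20, 28, Fay), (A, 20, 28, Ola), (A, 20, 28, Wes), (B, 2, 9, Ada), (B, 25, 33, Ada), (B, 30, 18, Ada), (B, 40, 20, Ada), (B, 6, 19, Ada), (F, 11, 26, Fay), (F, 11, 26, Sam), (F, 11, 26, Xia), (F, 23, 16, Fay), (F, 23, 16, Sam), (F, 23, 16, Xia), (F, 23, 22, Fay), (F, 23, 22, Sam), (F, 23, 22, Xia), (F, 6, 24, Fay), (F, 6, 24, Sam), (F, 6, 24, Xia)}.
Joining (Teacher ⨝ Course) and Enroll on sid yields {(B, 2, 9, Ada, hr), (B, 30, 18, Ada, qa), (B, 40, 20, Ada, law), (B, 40, 20, Ada, p1), (F, 23, 16, Fay, mkt), (F, 23, 16, Fay, rd), (F, 23, 16, Fay, x2), (F, 23, 16, Sam, mkt), (F, 23, 16, Sam, rd), (F, 23, 16, Sam, x2), (F, 23, 16, Xia, mkt), (F, 23, 16, Xia, rd), (F, 23, 16, Xia, x2), (F, 23, 22, Fay, mkt), (F, 23, 22, Fay, rd), (F, 23, 22, Fay, x2), (F, 23, 22, Sam, mkt), (F, 23, 22, Sam, rd), (F, 23, 22, Sam, x2), (F, 23, 22, Xia, mkt), (F, 23, 22, Xia, rd), (F, 23, 22, Xia, x2)}.
Apply σ_{grade ≠ B}; surviving tuples: {(F, 23, 16, Fay, mkt), (F, 23, 16, Fay, rd), (F, 23, 16, Fay, x2), (F, 23, 16, Sam, mkt), (F, 23, 16, Sam, rd), (F, 23, 16, Sam, x2), (F, 23, 16, Xia, mkt), (F, 23, 16, Xia, rd), (F, 23, 16, Xia, x2), (F, 23, 22, Fay, mkt), (F, 23, 22, Fay, rd), (F, 23, 22, Fay, x2), (F, 23, 22, Sam, mkt), (F, 23, 22, Sam, rd), (F, 23, 22, Sam, x2), (F, 23, 22, Xia, mkt), (F, 23, 22, Xia, rd), (F, 23, 22, Xia, x2)}
Apply σ_{sname = Fay}; surviving tuples: {(F, 23, 16, Fay, mkt), (F, 23, 16, Fay, rd), (F, 23, 16, Fay, x2), (F, 23, 22, Fay, mkt), (F, 23, 22, Fay, rd), (F, 23, 22, Fay, x2)}
Keep only column(s) room, cid: {(16, mkt), (16, rd), (16, x2), (22, mkt), (22, rd), (22, x2)}

{(16, mkt), (16, rd), (16, x2), (22, mkt), (22, rd), (22, x2)}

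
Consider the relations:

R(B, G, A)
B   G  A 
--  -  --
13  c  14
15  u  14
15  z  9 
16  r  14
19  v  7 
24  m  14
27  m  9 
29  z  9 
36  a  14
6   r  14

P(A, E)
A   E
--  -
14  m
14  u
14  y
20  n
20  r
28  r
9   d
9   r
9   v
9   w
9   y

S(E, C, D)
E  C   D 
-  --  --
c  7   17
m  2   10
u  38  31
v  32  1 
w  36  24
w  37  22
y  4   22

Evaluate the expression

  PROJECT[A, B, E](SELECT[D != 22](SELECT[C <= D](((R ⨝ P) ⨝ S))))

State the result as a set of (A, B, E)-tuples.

{(14, 13, m), (14, 15, m), (14, 16, m), (14, 24, m), (14, 36, m), (14, 6, m)}

Natural join on A: {(13, c, 14, m), (13, c, 14, u), (13, c, 14, y), (15, u, 14, m), (15, u, 14, u), (15, u, 14, y), (15, z, 9, d), (15, z, 9, r), (15, z, 9, v), (15, z, 9, w), (15, z, 9, y), (16, r, 14, m), (16, r, 14, u), (16, r, 14, y), (24, m, 14, m), (24, m, 14, u), (24, m, 14, y), (27, m, 9, d), (27, m, 9, r), (27, m, 9, v), (27, m, 9, w), (27, m, 9, y), (29, z, 9, d), (29, z, 9, r), (29, z, 9, v), (29, z, 9, w), (29, z, 9, y), (36, a, 14, m), (36, a, 14, u), (36, a, 14, y), (6, r, 14, m), (6, r, 14, u), (6, r, 14, y)}
Natural join on E: {(13, c, 14, m, 2, 10), (13, c, 14, u, 38, 31), (13, c, 14, y, 4, 22), (15, u, 14, m, 2, 10), (15, u, 14, u, 38, 31), (15, u, 14, y, 4, 22), (15, z, 9, v, 32, 1), (15, z, 9, w, 36, 24), (15, z, 9, w, 37, 22), (15, z, 9, y, 4, 22), (16, r, 14, m, 2, 10), (16, r, 14, u, 38, 31), (16, r, 14, y, 4, 22), (24, m, 14, m, 2, 10), (24, m, 14, u, 38, 31), (24, m, 14, y, 4, 22), (27, m, 9, v, 32, 1), (27, m, 9, w, 36, 24), (27, m, 9, w, 37, 22), (27, m, 9, y, 4, 22), (29, z, 9, v, 32, 1), (29, z, 9, w, 36, 24), (29, z, 9, w, 37, 22), (29, z, 9, y, 4, 22), (36, a, 14, m, 2, 10), (36, a, 14, u, 38, 31), (36, a, 14, y, 4, 22), (6, r, 14, m, 2, 10), (6, r, 14, u, 38, 31), (6, r, 14, y, 4, 22)}
Apply σ_{C <= D}; surviving tuples: {(13, c, 14, m, 2, 10), (13, c, 14, y, 4, 22), (15, u, 14, m, 2, 10), (15, u, 14, y, 4, 22), (15, z, 9, y, 4, 22), (16, r, 14, m, 2, 10), (16, r, 14, y, 4, 22), (24, m, 14, m, 2, 10), (24, m, 14, y, 4, 22), (27, m, 9, y, 4, 22), (29, z, 9, y, 4, 22), (36, a, 14, m, 2, 10), (36, a, 14, y, 4, 22), (6, r, 14, m, 2, 10), (6, r, 14, y, 4, 22)}
Apply σ_{D != 22}; surviving tuples: {(13, c, 14, m, 2, 10), (15, u, 14, m, 2, 10), (16, r, 14, m, 2, 10), (24, m, 14, m, 2, 10), (36, a, 14, m, 2, 10), (6, r, 14, m, 2, 10)}
Projecting to A, B, E: {(14, 13, m), (14, 15, m), (14, 16, m), (14, 24, m), (14, 36, m), (14, 6, m)}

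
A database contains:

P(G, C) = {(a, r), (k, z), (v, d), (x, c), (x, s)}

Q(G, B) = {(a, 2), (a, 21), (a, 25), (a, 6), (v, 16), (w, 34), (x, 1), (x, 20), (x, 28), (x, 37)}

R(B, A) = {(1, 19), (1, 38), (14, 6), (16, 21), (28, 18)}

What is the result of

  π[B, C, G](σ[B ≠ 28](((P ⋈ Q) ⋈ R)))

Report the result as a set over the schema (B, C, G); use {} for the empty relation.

Natural join on G: {(a, r, 2), (a, r, 21), (a, r, 25), (a, r, 6), (v, d, 16), (x, c, 1), (x, c, 20), (x, c, 28), (x, c, 37), (x, s, 1), (x, s, 20), (x, s, 28), (x, s, 37)}
Natural join on B: {(v, d, 16, 21), (x, c, 1, 19), (x, c, 1, 38), (x, c, 28, 18), (x, s, 1, 19), (x, s, 1, 38), (x, s, 28, 18)}
Selection B ≠ 28: {(v, d, 16, 21), (x, c, 1, 19), (x, c, 1, 38), (x, s, 1, 19), (x, s, 1, 38)}
π_{B, C, G} gives {(1, c, x), (1, s, x), (16, d, v)} (2 duplicate(s) eliminated).

{(1, c, x), (1, s, x), (16, d, v)}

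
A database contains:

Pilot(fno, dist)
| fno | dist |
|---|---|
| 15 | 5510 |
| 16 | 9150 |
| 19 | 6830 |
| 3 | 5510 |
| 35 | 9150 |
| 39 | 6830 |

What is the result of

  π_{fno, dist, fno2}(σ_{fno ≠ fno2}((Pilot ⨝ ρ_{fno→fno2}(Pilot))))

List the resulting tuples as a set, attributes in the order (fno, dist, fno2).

{(15, 5510, 3), (16, 9150, 35), (19, 6830, 39), (3, 5510, 15), (35, 9150, 16), (39, 6830, 19)}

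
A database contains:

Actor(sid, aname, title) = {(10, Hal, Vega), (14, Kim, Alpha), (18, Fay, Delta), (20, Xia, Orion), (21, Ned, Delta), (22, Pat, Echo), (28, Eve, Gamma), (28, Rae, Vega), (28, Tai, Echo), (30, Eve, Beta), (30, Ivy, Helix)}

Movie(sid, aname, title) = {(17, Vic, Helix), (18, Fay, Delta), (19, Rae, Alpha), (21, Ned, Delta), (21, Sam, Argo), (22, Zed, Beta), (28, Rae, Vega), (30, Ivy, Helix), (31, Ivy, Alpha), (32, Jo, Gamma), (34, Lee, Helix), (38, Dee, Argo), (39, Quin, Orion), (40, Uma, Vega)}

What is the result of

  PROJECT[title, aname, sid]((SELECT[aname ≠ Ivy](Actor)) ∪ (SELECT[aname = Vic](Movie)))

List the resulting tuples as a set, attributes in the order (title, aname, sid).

{(Alpha, Kim, 14), (Beta, Eve, 30), (Delta, Fay, 18), (Delta, Ned, 21), (Echo, Pat, 22), (Echo, Tai, 28), (Gamma, Eve, 28), (Helix, Vic, 17), (Orion, Xia, 20), (Vega, Hal, 10), (Vega, Rae, 28)}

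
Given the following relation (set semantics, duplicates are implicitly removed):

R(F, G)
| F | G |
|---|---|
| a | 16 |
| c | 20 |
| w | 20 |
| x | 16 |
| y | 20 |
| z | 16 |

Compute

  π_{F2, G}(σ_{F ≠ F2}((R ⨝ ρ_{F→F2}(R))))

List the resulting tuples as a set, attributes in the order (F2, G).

ρ[F→F2]: schema becomes (F2, G); tuples unchanged.
Natural join on G: {(a, 16, a), (a, 16, x), (a, 16, z), (c, 20, c), (c, 20, w), (c, 20, y), (w, 20, c), (w, 20, w), (w, 20, y), (x, 16, a), (x, 16, x), (x, 16, z), (y, 20, c), (y, 20, w), (y, 20, y), (z, 16, a), (z, 16, x), (z, 16, z)}
Apply σ_{F ≠ F2}; surviving tuples: {(a, 16, x), (a, 16, z), (c, 20, w), (c, 20, y), (w, 20, c), (w, 20, y), (x, 16, a), (x, 16, z), (y, 20, c), (y, 20, w), (z, 16, a), (z, 16, x)}
Projecting to F2, G (6 duplicate(s) eliminated): {(a, 16), (c, 20), (w, 20), (x, 16), (y, 20), (z, 16)}

{(a, 16), (c, 20), (w, 20), (x, 16), (y, 20), (z, 16)}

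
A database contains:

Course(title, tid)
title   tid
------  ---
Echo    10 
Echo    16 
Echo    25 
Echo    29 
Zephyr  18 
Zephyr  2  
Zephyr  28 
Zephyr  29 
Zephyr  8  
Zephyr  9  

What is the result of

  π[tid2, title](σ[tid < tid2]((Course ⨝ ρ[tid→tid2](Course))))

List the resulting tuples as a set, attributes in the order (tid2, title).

{(16, Echo), (18, Zephyr), (25, Echo), (28, Zephyr), (29, Echo), (29, Zephyr), (8, Zephyr), (9, Zephyr)}

ρ[tid→tid2]: schema becomes (title, tid2); tuples unchanged.
Natural join on title: {(Echo, 10, 10), (Echo, 10, 16), (Echo, 10, 25), (Echo, 10, 29), (Echo, 16, 10), (Echo, 16, 16), (Echo, 16, 25), (Echo, 16, 29), (Echo, 25, 10), (Echo, 25, 16), (Echo, 25, 25), (Echo, 25, 29), (Echo, 29, 10), (Echo, 29, 16), (Echo, 29, 25), (Echo, 29, 29), (Zephyr, 18, 18), (Zephyr, 18, 2), (Zephyr, 18, 28), (Zephyr, 18, 29), (Zephyr, 18, 8), (Zephyr, 18, 9), (Zephyr, 2, 18), (Zephyr, 2, 2), (Zephyr, 2, 28), (Zephyr, 2, 29), (Zephyr, 2, 8), (Zephyr, 2, 9), (Zephyr, 28, 18), (Zephyr, 28, 2), (Zephyr, 28, 28), (Zephyr, 28, 29), (Zephyr, 28, 8), (Zephyr, 28, 9), (Zephyr, 29, 18), (Zephyr, 29, 2), (Zephyr, 29, 28), (Zephyr, 29, 29), (Zephyr, 29, 8), (Zephyr, 29, 9), (Zephyr, 8, 18), (Zephyr, 8, 2), (Zephyr, 8, 28), (Zephyr, 8, 29), (Zephyr, 8, 8), (Zephyr, 8, 9), (Zephyr, 9, 18), (Zephyr, 9, 2), (Zephyr, 9, 28), (Zephyr, 9, 29), (Zephyr, 9, 8), (Zephyr, 9, 9)}
σ[tid < tid2]: keep tuples satisfying tid < tid2 → {(Echo, 10, 16), (Echo, 10, 25), (Echo, 10, 29), (Echo, 16, 25), (Echo, 16, 29), (Echo, 25, 29), (Zephyr, 18, 28), (Zephyr, 18, 29), (Zephyr, 2, 18), (Zephyr, 2, 28), (Zephyr, 2, 29), (Zephyr, 2, 8), (Zephyr, 2, 9), (Zephyr, 28, 29), (Zephyr, 8, 18), (Zephyr, 8, 28), (Zephyr, 8, 29), (Zephyr, 8, 9), (Zephyr, 9, 18), (Zephyr, 9, 28), (Zephyr, 9, 29)}
Projecting to tid2, title (13 duplicate(s) eliminated): {(16, Echo), (18, Zephyr), (25, Echo), (28, Zephyr), (29, Echo), (29, Zephyr), (8, Zephyr), (9, Zephyr)}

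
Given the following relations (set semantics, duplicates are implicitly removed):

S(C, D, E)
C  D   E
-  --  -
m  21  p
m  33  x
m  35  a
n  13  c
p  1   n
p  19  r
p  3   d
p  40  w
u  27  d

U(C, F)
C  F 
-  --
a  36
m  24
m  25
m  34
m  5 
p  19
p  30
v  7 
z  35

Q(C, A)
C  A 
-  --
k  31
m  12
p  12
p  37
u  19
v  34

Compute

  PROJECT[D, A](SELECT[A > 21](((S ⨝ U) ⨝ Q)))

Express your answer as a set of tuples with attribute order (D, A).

Natural join on C: {(m, 21, p, 24), (m, 21, p, 25), (m, 21, p, 34), (m, 21, p, 5), (m, 33, x, 24), (m, 33, x, 25), (m, 33, x, 34), (m, 33, x, 5), (m, 35, a, 24), (m, 35, a, 25), (m, 35, a, 34), (m, 35, a, 5), (p, 1, n, 19), (p, 1, n, 30), (p, 19, r, 19), (p, 19, r, 30), (p, 3, d, 19), (p, 3, d, 30), (p, 40, w, 19), (p, 40, w, 30)}
Natural join on C: {(m, 21, p, 24, 12), (m, 21, p, 25, 12), (m, 21, p, 34, 12), (m, 21, p, 5, 12), (m, 33, x, 24, 12), (m, 33, x, 25, 12), (m, 33, x, 34, 12), (m, 33, x, 5, 12), (m, 35, a, 24, 12), (m, 35, a, 25, 12), (m, 35, a, 34, 12), (m, 35, a, 5, 12), (p, 1, n, 19, 12), (p, 1, n, 19, 37), (p, 1, n, 30, 12), (p, 1, n, 30, 37), (p, 19, r, 19, 12), (p, 19, r, 19, 37), (p, 19, r, 30, 12), (p, 19, r, 30, 37), (p, 3, d, 19, 12), (p, 3, d, 19, 37), (p, 3, d, 30, 12), (p, 3, d, 30, 37), (p, 40, w, 19, 12), (p, 40, w, 19, 37), (p, 40, w, 30, 12), (p, 40, w, 30, 37)}
Selection A > 21: {(p, 1, n, 19, 37), (p, 1, n, 30, 37), (p, 19, r, 19, 37), (p, 19, r, 30, 37), (p, 3, d, 19, 37), (p, 3, d, 30, 37), (p, 40, w, 19, 37), (p, 40, w, 30, 37)}
π_{D, A} gives {(1, 37), (19, 37), (3, 37), (40, 37)} (4 duplicate(s) eliminated).

{(1, 37), (19, 37), (3, 37), (40, 37)}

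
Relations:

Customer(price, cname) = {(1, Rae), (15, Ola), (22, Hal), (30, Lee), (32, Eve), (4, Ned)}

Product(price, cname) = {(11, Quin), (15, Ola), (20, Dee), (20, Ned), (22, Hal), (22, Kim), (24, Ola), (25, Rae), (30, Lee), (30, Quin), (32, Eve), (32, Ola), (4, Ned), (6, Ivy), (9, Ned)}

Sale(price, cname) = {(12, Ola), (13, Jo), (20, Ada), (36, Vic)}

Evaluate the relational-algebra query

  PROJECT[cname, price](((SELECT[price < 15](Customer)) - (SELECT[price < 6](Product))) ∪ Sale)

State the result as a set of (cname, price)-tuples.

{(Ada, 20), (Jo, 13), (Ola, 12), (Rae, 1), (Vic, 36)}

Filtering on price < 15 leaves {(1, Rae), (4, Ned)}.
Filtering on price < 6 leaves {(4, Ned)}.
Difference: {(1, Rae), (4, Ned)} with {(4, Ned)} → {(1, Rae)}
Union: {(1, Rae)} with {(12, Ola), (13, Jo), (20, Ada), (36, Vic)} → {(1, Rae), (12, Ola), (13, Jo), (20, Ada), (36, Vic)}
π_{cname, price} gives {(Ada, 20), (Jo, 13), (Ola, 12), (Rae, 1), (Vic, 36)}.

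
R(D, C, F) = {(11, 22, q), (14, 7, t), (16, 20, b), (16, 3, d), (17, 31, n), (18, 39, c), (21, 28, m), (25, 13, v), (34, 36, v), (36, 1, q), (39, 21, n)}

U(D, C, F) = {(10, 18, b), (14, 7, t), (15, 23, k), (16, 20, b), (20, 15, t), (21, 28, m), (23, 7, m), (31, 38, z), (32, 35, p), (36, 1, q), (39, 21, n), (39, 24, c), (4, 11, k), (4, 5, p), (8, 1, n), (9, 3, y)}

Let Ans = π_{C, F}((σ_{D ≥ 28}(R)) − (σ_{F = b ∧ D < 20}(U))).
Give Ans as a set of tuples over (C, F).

{(1, q), (21, n), (36, v)}

Selection D ≥ 28: {(34, 36, v), (36, 1, q), (39, 21, n)}
Selection F = b ∧ D < 20: {(10, 18, b), (16, 20, b)}
Taking the difference: {(34, 36, v), (36, 1, q), (39, 21, n)}
π[C, F]: project onto (C, F) → {(1, q), (21, n), (36, v)}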